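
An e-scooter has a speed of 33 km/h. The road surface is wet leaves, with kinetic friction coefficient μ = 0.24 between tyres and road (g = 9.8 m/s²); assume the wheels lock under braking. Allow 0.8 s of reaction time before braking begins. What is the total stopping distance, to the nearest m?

33 km/h ÷ 3.6 = 9.1667 m/s.
a = μg = 0.24 × 9.8 = 2.352 m/s².
Reaction distance = v·t_r = 9.1667 × 0.8 = 7.333 m.
Braking distance = v²/(2a) = 9.1667² / (2 × 2.352) = 84.028 / 4.704 = 17.863 m.
Total = 7.333 + 17.863 = 25.196 m.

Total stopping distance ≈ 25 m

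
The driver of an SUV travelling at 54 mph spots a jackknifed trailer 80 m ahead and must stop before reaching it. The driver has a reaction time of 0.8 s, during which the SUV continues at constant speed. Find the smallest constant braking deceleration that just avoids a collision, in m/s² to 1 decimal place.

Required deceleration ≈ 4.8 m/s²

54 mph × 0.44704 = 24.1402 m/s.
Distance covered during reaction = 24.1402 × 0.8 = 19.312 m.
Distance available for braking: 80 − 19.312 = 60.688 m.
v² = 2a·d ⇒ a = v²/(2d) = 24.1402² / (2 × 60.688) = 582.749 / 121.376 = 4.8012 m/s².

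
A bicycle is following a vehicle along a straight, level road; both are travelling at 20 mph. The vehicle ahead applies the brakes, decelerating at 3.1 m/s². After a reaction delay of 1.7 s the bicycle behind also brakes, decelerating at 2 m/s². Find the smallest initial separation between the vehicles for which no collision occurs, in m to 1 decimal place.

20 mph × 0.44704 = 8.9408 m/s.
Leader travels v²/(2a_L) = 79.938 / 6.200 = 12.893 m before stopping.
Follower covers v·t_r = 8.9408 × 1.7 = 15.199 m while reacting, then v²/(2a_F) = 79.938 / 4.000 = 19.985 m while braking, for a total of 15.199 + 19.985 = 35.184 m.
Since a_F ≤ a_L and the follower starts braking later, the follower is never slower than the leader, so the closest approach is when both have stopped.
Minimum gap = 35.184 − 12.893 = 22.291 m.

Minimum gap ≈ 22.3 m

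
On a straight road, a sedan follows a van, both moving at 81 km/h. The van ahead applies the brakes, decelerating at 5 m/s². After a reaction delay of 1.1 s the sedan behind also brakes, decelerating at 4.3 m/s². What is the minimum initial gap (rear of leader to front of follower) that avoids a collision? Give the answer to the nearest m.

Minimum gap ≈ 33 m

81 km/h ÷ 3.6 = 22.5000 m/s.
Leader travels v²/(2a_L) = 506.250 / 10.000 = 50.625 m before stopping.
Follower covers v·t_r = 22.5000 × 1.1 = 24.750 m while reacting, then v²/(2a_F) = 506.250 / 8.600 = 58.866 m while braking, for a total of 24.750 + 58.866 = 83.616 m.
Since a_F ≤ a_L and the follower starts braking later, the follower is never slower than the leader, so the closest approach is when both have stopped.
Minimum gap = 83.616 − 50.625 = 32.991 m.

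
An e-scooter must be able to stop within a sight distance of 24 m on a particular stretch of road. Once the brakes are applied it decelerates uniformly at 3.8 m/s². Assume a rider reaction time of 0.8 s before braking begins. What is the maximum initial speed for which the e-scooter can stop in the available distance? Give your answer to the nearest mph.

Stopping distance: v·t_r + v²/(2a) = 24 with t_r = 0.8 s and a = 3.800 m/s².
So v² + 6.080 v − 182.40 = 0.
Positive root: v = −a·t_r + √((a·t_r)² + 2a·d) = −3.040 + √(9.242 + 182.40) = 10.8035 m/s.
10.8035 m/s ÷ 0.44704 = 24.167 mph.

Maximum speed ≈ 24 mph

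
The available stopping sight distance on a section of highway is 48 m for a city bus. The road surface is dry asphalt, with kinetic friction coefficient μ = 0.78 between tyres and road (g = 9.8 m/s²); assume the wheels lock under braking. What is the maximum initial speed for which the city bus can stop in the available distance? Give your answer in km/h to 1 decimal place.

Maximum speed ≈ 97.5 km/h

a = μg = 0.78 × 9.8 = 7.644 m/s².
v²/(2a) = d ⇒ v = √(2 × 7.644 × 48) = √733.82 = 27.0891 m/s.
27.0891 m/s × 3.6 = 97.521 km/h.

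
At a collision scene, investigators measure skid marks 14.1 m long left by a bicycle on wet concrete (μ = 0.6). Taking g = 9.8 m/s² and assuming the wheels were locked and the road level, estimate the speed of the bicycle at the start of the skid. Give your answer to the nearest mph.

Initial speed ≈ 29 mph

Deceleration a = μg = 0.6 × 9.8 = 5.880 m/s².
v = √(2a·d) = √(2 × 5.880 × 14.1) = √165.816 = 12.8770 m/s.
= 12.8770 ÷ 0.44704 = 28.805 mph.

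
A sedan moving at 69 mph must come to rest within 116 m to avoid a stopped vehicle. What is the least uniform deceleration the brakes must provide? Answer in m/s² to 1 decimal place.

69 mph × 0.44704 = 30.8458 m/s.
v² = 2a·d ⇒ a = v²/(2d) = 30.8458² / (2 × 116.000) = 951.463 / 232.000 = 4.1011 m/s².

Required deceleration ≈ 4.1 m/s²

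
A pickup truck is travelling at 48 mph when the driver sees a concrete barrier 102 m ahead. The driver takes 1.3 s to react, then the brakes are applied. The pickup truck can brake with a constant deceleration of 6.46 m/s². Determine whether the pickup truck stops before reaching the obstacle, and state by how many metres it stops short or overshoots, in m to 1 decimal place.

Yes — it stops 38.5 m short of the obstacle

48 mph × 0.44704 = 21.4579 m/s.
Reaction distance = 21.4579 × 1.3 = 27.895 m.
Braking distance = v²/(2a) = 460.441 / 12.920 = 35.638 m.
Total stopping distance = 27.895 + 35.638 = 63.533 m, vs 102 m available — it stops with 102 − 63.533 = 38.467 m to spare.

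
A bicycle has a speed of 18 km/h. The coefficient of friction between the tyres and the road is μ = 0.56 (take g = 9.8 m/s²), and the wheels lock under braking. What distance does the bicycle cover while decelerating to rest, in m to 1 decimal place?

18 km/h ÷ 3.6 = 5.0000 m/s.
a = μg = 0.56 × 9.8 = 5.488 m/s².
Braking distance = v²/(2a) = 5.0000² / (2 × 5.488) = 25.000 / 10.976 = 2.278 m.

Braking distance ≈ 2.3 m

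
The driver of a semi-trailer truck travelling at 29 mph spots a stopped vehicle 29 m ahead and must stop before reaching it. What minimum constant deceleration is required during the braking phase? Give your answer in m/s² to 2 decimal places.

Required deceleration ≈ 2.90 m/s²

29 mph × 0.44704 = 12.9642 m/s.
v² = 2a·d ⇒ a = v²/(2d) = 12.9642² / (2 × 29.000) = 168.070 / 58.000 = 2.8978 m/s².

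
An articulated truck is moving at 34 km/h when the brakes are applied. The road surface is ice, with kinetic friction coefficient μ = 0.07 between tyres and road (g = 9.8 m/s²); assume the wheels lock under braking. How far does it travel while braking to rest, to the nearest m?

34 km/h ÷ 3.6 = 9.4444 m/s.
a = μg = 0.07 × 9.8 = 0.686 m/s².
Braking distance = v²/(2a) = 9.4444² / (2 × 0.686) = 89.197 / 1.372 = 65.012 m.

Braking distance ≈ 65 m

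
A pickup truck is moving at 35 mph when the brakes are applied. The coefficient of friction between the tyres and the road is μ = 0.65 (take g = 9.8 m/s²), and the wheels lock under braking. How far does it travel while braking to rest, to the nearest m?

35 mph × 0.44704 = 15.6464 m/s.
a = μg = 0.65 × 9.8 = 6.370 m/s².
Braking distance = v²/(2a) = 15.6464² / (2 × 6.370) = 244.810 / 12.740 = 19.216 m.

Braking distance ≈ 19 m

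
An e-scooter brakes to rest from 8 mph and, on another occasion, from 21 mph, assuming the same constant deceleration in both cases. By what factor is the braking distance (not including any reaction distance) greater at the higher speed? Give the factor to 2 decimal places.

Factor ≈ 6.89

Braking distance d = v²/(2a), so with a fixed, d ∝ v².
Factor = (21/8)² = 2.6250² = 6.8906.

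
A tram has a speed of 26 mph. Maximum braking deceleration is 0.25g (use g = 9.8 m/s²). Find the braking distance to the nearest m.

Braking distance ≈ 28 m

26 mph × 0.44704 = 11.6230 m/s.
a = 0.25 × 9.8 = 2.450 m/s².
Braking distance = v²/(2a) = 11.6230² / (2 × 2.450) = 135.094 / 4.900 = 27.570 m.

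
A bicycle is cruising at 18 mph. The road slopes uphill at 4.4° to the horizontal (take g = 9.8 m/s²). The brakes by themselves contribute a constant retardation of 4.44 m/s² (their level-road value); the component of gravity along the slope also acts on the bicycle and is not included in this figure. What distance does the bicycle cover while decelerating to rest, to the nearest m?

Braking distance ≈ 6 m

18 mph × 0.44704 = 8.0467 m/s.
Gravity along the uphill slope adds to the braking deceleration: a_eff = 4.440 + 9.8·sin 4.4° = 4.440 + 0.752 = 5.192 m/s².
Braking distance = v²/(2a) = 8.0467² / (2 × 5.192) = 64.749 / 10.384 = 6.235 m.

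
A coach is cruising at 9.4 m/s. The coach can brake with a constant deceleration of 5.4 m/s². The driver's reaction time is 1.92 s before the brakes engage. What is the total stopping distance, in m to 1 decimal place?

Reaction distance = v·t_r = 9.4000 × 1.92 = 18.048 m.
Braking distance = v²/(2a) = 9.4000² / (2 × 5.400) = 88.360 / 10.800 = 8.181 m.
Total = 18.048 + 8.181 = 26.229 m.

Total stopping distance ≈ 26.2 m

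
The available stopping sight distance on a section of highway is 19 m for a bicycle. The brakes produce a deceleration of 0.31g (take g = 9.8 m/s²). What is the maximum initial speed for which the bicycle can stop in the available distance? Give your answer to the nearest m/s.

a = 0.31 × 9.8 = 3.038 m/s².
v²/(2a) = d ⇒ v = √(2 × 3.038 × 19) = √115.44 = 10.7443 m/s.

Maximum speed ≈ 11 m/s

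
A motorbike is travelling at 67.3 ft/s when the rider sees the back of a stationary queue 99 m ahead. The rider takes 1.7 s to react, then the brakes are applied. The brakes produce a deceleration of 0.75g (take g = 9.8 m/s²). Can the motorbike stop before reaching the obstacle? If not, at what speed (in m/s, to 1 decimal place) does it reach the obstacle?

67.3 ft/s × 0.3048 = 20.5130 m/s.
a = 0.75 × 9.8 = 7.350 m/s².
Reaction distance = 20.5130 × 1.7 = 34.872 m.
Braking distance = v²/(2a) = 420.783 / 14.700 = 28.625 m.
Total stopping distance = 34.872 + 28.625 = 63.497 m, vs 99 m available — it stops with 99 − 63.497 = 35.503 m to spare.

Yes — it stops about 35.5 m short of the obstacle, so it never reaches it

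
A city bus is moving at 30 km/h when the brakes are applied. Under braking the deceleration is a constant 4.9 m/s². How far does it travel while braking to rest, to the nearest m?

Braking distance ≈ 7 m

30 km/h ÷ 3.6 = 8.3333 m/s.
Braking distance = v²/(2a) = 8.3333² / (2 × 4.900) = 69.444 / 9.800 = 7.086 m.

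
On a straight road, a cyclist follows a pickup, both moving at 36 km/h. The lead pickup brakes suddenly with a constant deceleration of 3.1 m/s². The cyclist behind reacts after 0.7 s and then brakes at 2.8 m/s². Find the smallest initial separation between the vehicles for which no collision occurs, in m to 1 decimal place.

36 km/h ÷ 3.6 = 10.0000 m/s.
Leader travels v²/(2a_L) = 100.000 / 6.200 = 16.129 m before stopping.
Follower covers v·t_r = 10.0000 × 0.7 = 7.000 m while reacting, then v²/(2a_F) = 100.000 / 5.600 = 17.857 m while braking, for a total of 7.000 + 17.857 = 24.857 m.
Since a_F ≤ a_L and the follower starts braking later, the follower is never slower than the leader, so the closest approach is when both have stopped.
Minimum gap = 24.857 − 16.129 = 8.728 m.

Minimum gap ≈ 8.7 m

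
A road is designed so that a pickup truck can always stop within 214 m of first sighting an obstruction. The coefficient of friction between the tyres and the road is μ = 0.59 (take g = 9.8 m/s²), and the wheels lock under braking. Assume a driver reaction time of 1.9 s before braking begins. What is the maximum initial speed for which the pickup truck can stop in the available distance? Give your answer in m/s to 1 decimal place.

a = μg = 0.59 × 9.8 = 5.782 m/s².
Stopping distance: v·t_r + v²/(2a) = 214 with t_r = 1.9 s and a = 5.782 m/s².
So v² + 21.972 v − 2474.70 = 0.
Positive root: v = −a·t_r + √((a·t_r)² + 2a·d) = −10.986 + √(120.692 + 2474.70) = 39.9590 m/s.

Maximum speed ≈ 40.0 m/s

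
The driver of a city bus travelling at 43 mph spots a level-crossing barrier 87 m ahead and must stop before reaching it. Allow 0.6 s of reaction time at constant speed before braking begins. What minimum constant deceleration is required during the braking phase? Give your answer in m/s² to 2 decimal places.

43 mph × 0.44704 = 19.2227 m/s.
Distance covered during reaction = 19.2227 × 0.6 = 11.534 m.
Distance available for braking: 87 − 11.534 = 75.466 m.
v² = 2a·d ⇒ a = v²/(2d) = 19.2227² / (2 × 75.466) = 369.512 / 150.932 = 2.4482 m/s².

Required deceleration ≈ 2.45 m/s²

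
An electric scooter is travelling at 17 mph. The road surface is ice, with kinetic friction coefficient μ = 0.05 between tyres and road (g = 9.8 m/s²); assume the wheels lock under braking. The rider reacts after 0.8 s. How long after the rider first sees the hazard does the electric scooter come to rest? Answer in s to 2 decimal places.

17 mph × 0.44704 = 7.5997 m/s.
a = μg = 0.05 × 9.8 = 0.490 m/s².
Braking time = v/a = 7.5997 / 0.490 = 15.510 s.
Total = 0.8 + 15.510 = 16.310 s.

Total time ≈ 16.31 s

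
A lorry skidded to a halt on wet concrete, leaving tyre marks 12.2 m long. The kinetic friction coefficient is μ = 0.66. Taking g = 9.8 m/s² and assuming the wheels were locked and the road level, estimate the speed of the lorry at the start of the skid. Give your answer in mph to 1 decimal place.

Deceleration a = μg = 0.66 × 9.8 = 6.468 m/s².
v = √(2a·d) = √(2 × 6.468 × 12.2) = √157.819 = 12.5626 m/s.
= 12.5626 ÷ 0.44704 = 28.102 mph.

Initial speed ≈ 28.1 mph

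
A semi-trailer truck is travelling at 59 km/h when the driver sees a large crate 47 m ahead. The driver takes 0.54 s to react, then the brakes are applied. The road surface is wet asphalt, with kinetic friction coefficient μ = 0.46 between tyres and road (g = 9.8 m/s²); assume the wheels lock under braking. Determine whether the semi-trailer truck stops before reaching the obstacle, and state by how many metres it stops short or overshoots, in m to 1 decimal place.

59 km/h ÷ 3.6 = 16.3889 m/s.
a = μg = 0.46 × 9.8 = 4.508 m/s².
Reaction distance = 16.3889 × 0.54 = 8.850 m.
Braking distance = v²/(2a) = 268.596 / 9.016 = 29.791 m.
Total stopping distance = 8.850 + 29.791 = 38.641 m, vs 47 m available — it stops with 47 − 38.641 = 8.359 m to spare.

Yes — it stops 8.4 m short of the obstacle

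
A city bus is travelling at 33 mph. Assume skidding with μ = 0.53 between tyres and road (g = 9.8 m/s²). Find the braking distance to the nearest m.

Braking distance ≈ 21 m

33 mph × 0.44704 = 14.7523 m/s.
a = μg = 0.53 × 9.8 = 5.194 m/s².
Braking distance = v²/(2a) = 14.7523² / (2 × 5.194) = 217.630 / 10.388 = 20.950 m.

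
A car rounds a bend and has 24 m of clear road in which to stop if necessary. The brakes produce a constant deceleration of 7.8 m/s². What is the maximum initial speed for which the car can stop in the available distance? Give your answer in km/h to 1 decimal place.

Maximum speed ≈ 69.7 km/h

v²/(2a) = d ⇒ v = √(2 × 7.800 × 24) = √374.40 = 19.3494 m/s.
19.3494 m/s × 3.6 = 69.658 km/h.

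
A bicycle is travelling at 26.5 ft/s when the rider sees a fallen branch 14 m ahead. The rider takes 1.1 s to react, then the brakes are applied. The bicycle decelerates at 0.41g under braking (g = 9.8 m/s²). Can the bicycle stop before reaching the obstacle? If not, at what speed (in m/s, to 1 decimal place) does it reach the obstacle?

No — it strikes the obstacle at 4.9 m/s

26.5 ft/s × 0.3048 = 8.0772 m/s.
a = 0.41 × 9.8 = 4.018 m/s².
Reaction distance = 8.0772 × 1.1 = 8.885 m.
Braking distance needed to stop: v²/(2a) = 65.241 / 8.036 = 8.119 m, so total needed = 8.885 + 8.119 = 17.004 m > 14 m — it cannot stop.
Distance remaining when braking begins: 14 − 8.885 = 5.115 m.
v² = v₀² − 2a·d = 65.241 − 2 × 4.018 × 5.115 = 24.137 m²/s².
v = √24.137 = 4.913 m/s.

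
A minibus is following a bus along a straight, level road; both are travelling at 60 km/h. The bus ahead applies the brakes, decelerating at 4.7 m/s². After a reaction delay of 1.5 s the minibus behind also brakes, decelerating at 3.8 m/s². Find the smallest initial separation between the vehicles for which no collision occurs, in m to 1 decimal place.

60 km/h ÷ 3.6 = 16.6667 m/s.
Leader travels v²/(2a_L) = 277.779 / 9.400 = 29.551 m before stopping.
Follower covers v·t_r = 16.6667 × 1.5 = 25.000 m while reacting, then v²/(2a_F) = 277.779 / 7.600 = 36.550 m while braking, for a total of 25.000 + 36.550 = 61.550 m.
Since a_F ≤ a_L and the follower starts braking later, the follower is never slower than the leader, so the closest approach is when both have stopped.
Minimum gap = 61.550 − 29.551 = 31.999 m.

Minimum gap ≈ 32.0 m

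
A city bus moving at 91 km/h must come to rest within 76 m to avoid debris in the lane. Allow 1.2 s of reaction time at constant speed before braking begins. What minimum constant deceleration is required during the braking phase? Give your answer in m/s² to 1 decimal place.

Required deceleration ≈ 7.0 m/s²

91 km/h ÷ 3.6 = 25.2778 m/s.
Distance covered during reaction = 25.2778 × 1.2 = 30.333 m.
Distance available for braking: 76 − 30.333 = 45.667 m.
v² = 2a·d ⇒ a = v²/(2d) = 25.2778² / (2 × 45.667) = 638.967 / 91.334 = 6.9959 m/s².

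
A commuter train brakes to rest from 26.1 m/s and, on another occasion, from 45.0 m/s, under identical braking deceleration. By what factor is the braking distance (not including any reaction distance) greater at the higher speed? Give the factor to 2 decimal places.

Braking distance d = v²/(2a), so with a fixed, d ∝ v².
Factor = (45.0/26.1)² = 1.7241² = 2.9725.

Factor ≈ 2.97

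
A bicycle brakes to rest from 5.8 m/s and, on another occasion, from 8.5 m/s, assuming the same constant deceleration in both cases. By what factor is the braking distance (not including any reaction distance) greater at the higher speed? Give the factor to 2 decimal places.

Factor ≈ 2.15

Braking distance d = v²/(2a), so with a fixed, d ∝ v².
Factor = (8.5/5.8)² = 1.4655² = 2.1477.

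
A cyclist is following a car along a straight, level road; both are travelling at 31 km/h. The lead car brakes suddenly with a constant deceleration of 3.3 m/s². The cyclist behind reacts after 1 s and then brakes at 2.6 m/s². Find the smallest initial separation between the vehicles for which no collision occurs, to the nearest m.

31 km/h ÷ 3.6 = 8.6111 m/s.
Leader travels v²/(2a_L) = 74.151 / 6.600 = 11.235 m before stopping.
Follower covers v·t_r = 8.6111 × 1 = 8.611 m while reacting, then v²/(2a_F) = 74.151 / 5.200 = 14.260 m while braking, for a total of 8.611 + 14.260 = 22.871 m.
Since a_F ≤ a_L and the follower starts braking later, the follower is never slower than the leader, so the closest approach is when both have stopped.
Minimum gap = 22.871 − 11.235 = 11.636 m.

Minimum gap ≈ 12 m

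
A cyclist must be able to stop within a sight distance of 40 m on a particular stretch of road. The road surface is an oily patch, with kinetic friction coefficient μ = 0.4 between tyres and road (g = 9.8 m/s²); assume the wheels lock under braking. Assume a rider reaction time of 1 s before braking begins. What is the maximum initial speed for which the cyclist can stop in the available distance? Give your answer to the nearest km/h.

Maximum speed ≈ 51 km/h

a = μg = 0.4 × 9.8 = 3.920 m/s².
Stopping distance: v·t_r + v²/(2a) = 40 with t_r = 1 s and a = 3.920 m/s².
So v² + 7.840 v − 313.60 = 0.
Positive root: v = −a·t_r + √((a·t_r)² + 2a·d) = −3.920 + √(15.366 + 313.60) = 14.2174 m/s.
14.2174 m/s × 3.6 = 51.183 km/h.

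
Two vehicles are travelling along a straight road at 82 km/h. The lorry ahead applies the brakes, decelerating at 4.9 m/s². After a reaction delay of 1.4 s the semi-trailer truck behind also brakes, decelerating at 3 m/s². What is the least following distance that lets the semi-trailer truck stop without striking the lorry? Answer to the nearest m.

Minimum gap ≈ 65 m

82 km/h ÷ 3.6 = 22.7778 m/s.
Leader travels v²/(2a_L) = 518.828 / 9.800 = 52.942 m before stopping.
Follower covers v·t_r = 22.7778 × 1.4 = 31.889 m while reacting, then v²/(2a_F) = 518.828 / 6.000 = 86.471 m while braking, for a total of 31.889 + 86.471 = 118.360 m.
Since a_F ≤ a_L and the follower starts braking later, the follower is never slower than the leader, so the closest approach is when both have stopped.
Minimum gap = 118.360 − 52.942 = 65.418 m.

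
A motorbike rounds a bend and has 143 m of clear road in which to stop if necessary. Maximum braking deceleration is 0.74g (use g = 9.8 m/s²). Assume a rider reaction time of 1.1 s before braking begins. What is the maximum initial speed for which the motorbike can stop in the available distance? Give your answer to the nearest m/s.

Maximum speed ≈ 38 m/s

a = 0.74 × 9.8 = 7.252 m/s².
Stopping distance: v·t_r + v²/(2a) = 143 with t_r = 1.1 s and a = 7.252 m/s².
So v² + 15.954 v − 2074.07 = 0.
Positive root: v = −a·t_r + √((a·t_r)² + 2a·d) = −7.977 + √(63.633 + 2074.07) = 38.2583 m/s.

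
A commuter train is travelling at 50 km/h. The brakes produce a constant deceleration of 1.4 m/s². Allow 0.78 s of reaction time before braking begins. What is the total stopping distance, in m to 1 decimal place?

50 km/h ÷ 3.6 = 13.8889 m/s.
Reaction distance = v·t_r = 13.8889 × 0.78 = 10.833 m.
Braking distance = v²/(2a) = 13.8889² / (2 × 1.400) = 192.902 / 2.800 = 68.894 m.
Total = 10.833 + 68.894 = 79.727 m.

Total stopping distance ≈ 79.7 m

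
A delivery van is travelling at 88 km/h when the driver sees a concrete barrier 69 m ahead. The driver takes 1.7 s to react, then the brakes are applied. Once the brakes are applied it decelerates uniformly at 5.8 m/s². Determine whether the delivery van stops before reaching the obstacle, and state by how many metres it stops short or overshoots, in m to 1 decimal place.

88 km/h ÷ 3.6 = 24.4444 m/s.
Reaction distance = 24.4444 × 1.7 = 41.555 m.
Braking distance = v²/(2a) = 597.529 / 11.600 = 51.511 m.
Total stopping distance = 41.555 + 51.511 = 93.066 m, vs 69 m available — it cannot stop in time and overshoots by 93.066 − 69 = 24.066 m.

No — it overshoots by 24.1 m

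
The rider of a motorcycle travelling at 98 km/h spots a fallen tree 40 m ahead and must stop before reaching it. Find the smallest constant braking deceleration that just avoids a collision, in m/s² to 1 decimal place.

Required deceleration ≈ 9.3 m/s²

98 km/h ÷ 3.6 = 27.2222 m/s.
v² = 2a·d ⇒ a = v²/(2d) = 27.2222² / (2 × 40.000) = 741.048 / 80.000 = 9.2631 m/s².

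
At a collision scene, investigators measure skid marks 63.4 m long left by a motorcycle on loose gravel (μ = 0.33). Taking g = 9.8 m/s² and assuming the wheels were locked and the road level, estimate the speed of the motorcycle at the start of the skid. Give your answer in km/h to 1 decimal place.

Deceleration a = μg = 0.33 × 9.8 = 3.234 m/s².
v = √(2a·d) = √(2 × 3.234 × 63.4) = √410.071 = 20.2502 m/s.
= 20.2502 × 3.6 = 72.901 km/h.

Initial speed ≈ 72.9 km/h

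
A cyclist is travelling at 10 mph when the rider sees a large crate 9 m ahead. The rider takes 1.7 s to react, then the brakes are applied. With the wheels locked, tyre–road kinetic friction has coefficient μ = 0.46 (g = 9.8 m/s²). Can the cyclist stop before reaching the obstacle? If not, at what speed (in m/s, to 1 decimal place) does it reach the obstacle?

No — it strikes the obstacle at 2.7 m/s

10 mph × 0.44704 = 4.4704 m/s.
a = μg = 0.46 × 9.8 = 4.508 m/s².
Reaction distance = 4.4704 × 1.7 = 7.600 m.
Braking distance needed to stop: v²/(2a) = 19.984 / 9.016 = 2.217 m, so total needed = 7.600 + 2.217 = 9.817 m > 9 m — it cannot stop.
Distance remaining when braking begins: 9 − 7.600 = 1.400 m.
v² = v₀² − 2a·d = 19.984 − 2 × 4.508 × 1.400 = 7.362 m²/s².
v = √7.362 = 2.713 m/s.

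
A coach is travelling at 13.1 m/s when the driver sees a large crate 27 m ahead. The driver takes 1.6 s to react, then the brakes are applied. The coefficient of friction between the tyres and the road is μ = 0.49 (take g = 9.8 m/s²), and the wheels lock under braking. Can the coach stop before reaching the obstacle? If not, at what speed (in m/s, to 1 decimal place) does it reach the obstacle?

a = μg = 0.49 × 9.8 = 4.802 m/s².
Reaction distance = 13.1000 × 1.6 = 20.960 m.
Braking distance needed to stop: v²/(2a) = 171.610 / 9.604 = 17.869 m, so total needed = 20.960 + 17.869 = 38.829 m > 27 m — it cannot stop.
Distance remaining when braking begins: 27 − 20.960 = 6.040 m.
v² = v₀² − 2a·d = 171.610 − 2 × 4.802 × 6.040 = 113.602 m²/s².
v = √113.602 = 10.658 m/s.

No — it strikes the obstacle at 10.7 m/s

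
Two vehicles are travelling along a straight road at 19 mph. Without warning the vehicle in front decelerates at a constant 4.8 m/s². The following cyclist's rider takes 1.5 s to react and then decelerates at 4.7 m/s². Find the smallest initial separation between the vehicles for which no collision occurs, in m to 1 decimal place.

Minimum gap ≈ 12.9 m

19 mph × 0.44704 = 8.4938 m/s.
Leader travels v²/(2a_L) = 72.145 / 9.600 = 7.515 m before stopping.
Follower covers v·t_r = 8.4938 × 1.5 = 12.741 m while reacting, then v²/(2a_F) = 72.145 / 9.400 = 7.675 m while braking, for a total of 12.741 + 7.675 = 20.416 m.
Since a_F ≤ a_L and the follower starts braking later, the follower is never slower than the leader, so the closest approach is when both have stopped.
Minimum gap = 20.416 − 7.515 = 12.901 m.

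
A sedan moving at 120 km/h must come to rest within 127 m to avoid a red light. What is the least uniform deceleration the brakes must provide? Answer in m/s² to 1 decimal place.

120 km/h ÷ 3.6 = 33.3333 m/s.
v² = 2a·d ⇒ a = v²/(2d) = 33.3333² / (2 × 127.000) = 1111.109 / 254.000 = 4.3744 m/s².

Required deceleration ≈ 4.4 m/s²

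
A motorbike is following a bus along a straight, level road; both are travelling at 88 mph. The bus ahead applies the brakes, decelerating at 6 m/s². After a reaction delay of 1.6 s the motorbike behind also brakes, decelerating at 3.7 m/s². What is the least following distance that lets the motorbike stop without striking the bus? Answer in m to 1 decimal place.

88 mph × 0.44704 = 39.3395 m/s.
Leader travels v²/(2a_L) = 1547.596 / 12.000 = 128.966 m before stopping.
Follower covers v·t_r = 39.3395 × 1.6 = 62.943 m while reacting, then v²/(2a_F) = 1547.596 / 7.400 = 209.135 m while braking, for a total of 62.943 + 209.135 = 272.078 m.
Since a_F ≤ a_L and the follower starts braking later, the follower is never slower than the leader, so the closest approach is when both have stopped.
Minimum gap = 272.078 − 128.966 = 143.112 m.

Minimum gap ≈ 143.1 m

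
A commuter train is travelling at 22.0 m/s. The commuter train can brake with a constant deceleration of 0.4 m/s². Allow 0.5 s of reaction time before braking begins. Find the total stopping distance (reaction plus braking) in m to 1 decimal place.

Total stopping distance ≈ 616.0 m

Reaction distance = v·t_r = 22.0000 × 0.5 = 11.000 m.
Braking distance = v²/(2a) = 22.0000² / (2 × 0.400) = 484.000 / 0.800 = 605.000 m.
Total = 11.000 + 605.000 = 616.000 m.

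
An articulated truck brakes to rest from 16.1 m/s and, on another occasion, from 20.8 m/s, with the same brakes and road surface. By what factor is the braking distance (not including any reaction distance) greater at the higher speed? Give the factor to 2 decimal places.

Factor ≈ 1.67

Braking distance d = v²/(2a), so with a fixed, d ∝ v².
Factor = (20.8/16.1)² = 1.2919² = 1.6690.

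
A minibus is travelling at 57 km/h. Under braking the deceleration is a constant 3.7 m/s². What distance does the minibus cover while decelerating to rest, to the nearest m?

57 km/h ÷ 3.6 = 15.8333 m/s.
Braking distance = v²/(2a) = 15.8333² / (2 × 3.700) = 250.693 / 7.400 = 33.877 m.

Braking distance ≈ 34 m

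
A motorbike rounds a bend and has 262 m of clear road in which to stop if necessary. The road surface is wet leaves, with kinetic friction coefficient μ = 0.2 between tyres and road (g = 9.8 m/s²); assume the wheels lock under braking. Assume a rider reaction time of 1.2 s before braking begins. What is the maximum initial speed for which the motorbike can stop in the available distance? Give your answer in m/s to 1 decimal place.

Maximum speed ≈ 29.8 m/s

a = μg = 0.2 × 9.8 = 1.960 m/s².
Stopping distance: v·t_r + v²/(2a) = 262 with t_r = 1.2 s and a = 1.960 m/s².
So v² + 4.704 v − 1027.04 = 0.
Positive root: v = −a·t_r + √((a·t_r)² + 2a·d) = −2.352 + √(5.532 + 1027.04) = 29.7817 m/s.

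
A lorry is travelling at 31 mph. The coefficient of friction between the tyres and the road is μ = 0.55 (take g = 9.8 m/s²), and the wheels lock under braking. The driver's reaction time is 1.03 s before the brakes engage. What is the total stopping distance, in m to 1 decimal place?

31 mph × 0.44704 = 13.8582 m/s.
a = μg = 0.55 × 9.8 = 5.390 m/s².
Reaction distance = v·t_r = 13.8582 × 1.03 = 14.274 m.
Braking distance = v²/(2a) = 13.8582² / (2 × 5.390) = 192.050 / 10.780 = 17.815 m.
Total = 14.274 + 17.815 = 32.089 m.

Total stopping distance ≈ 32.1 m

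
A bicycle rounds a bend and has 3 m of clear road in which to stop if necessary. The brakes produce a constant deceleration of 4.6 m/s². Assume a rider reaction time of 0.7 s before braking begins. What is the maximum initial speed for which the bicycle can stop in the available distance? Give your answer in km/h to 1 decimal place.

Maximum speed ≈ 10.6 km/h

Stopping distance: v·t_r + v²/(2a) = 3 with t_r = 0.7 s and a = 4.600 m/s².
So v² + 6.440 v − 27.60 = 0.
Positive root: v = −a·t_r + √((a·t_r)² + 2a·d) = −3.220 + √(10.368 + 27.60) = 2.9418 m/s.
2.9418 m/s × 3.6 = 10.590 km/h.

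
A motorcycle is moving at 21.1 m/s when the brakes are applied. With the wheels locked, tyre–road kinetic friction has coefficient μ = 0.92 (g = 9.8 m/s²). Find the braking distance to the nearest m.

Braking distance ≈ 25 m

a = μg = 0.92 × 9.8 = 9.016 m/s².
Braking distance = v²/(2a) = 21.1000² / (2 × 9.016) = 445.210 / 18.032 = 24.690 m.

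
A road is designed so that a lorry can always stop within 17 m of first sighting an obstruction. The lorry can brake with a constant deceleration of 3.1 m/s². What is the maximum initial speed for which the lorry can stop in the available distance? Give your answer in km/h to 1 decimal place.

v²/(2a) = d ⇒ v = √(2 × 3.100 × 17) = √105.40 = 10.2665 m/s.
10.2665 m/s × 3.6 = 36.959 km/h.

Maximum speed ≈ 37.0 km/h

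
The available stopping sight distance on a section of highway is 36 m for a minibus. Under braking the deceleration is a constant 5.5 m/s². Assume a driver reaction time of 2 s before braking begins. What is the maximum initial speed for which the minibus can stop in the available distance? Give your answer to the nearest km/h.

Stopping distance: v·t_r + v²/(2a) = 36 with t_r = 2 s and a = 5.500 m/s².
So v² + 22.000 v − 396.00 = 0.
Positive root: v = −a·t_r + √((a·t_r)² + 2a·d) = −11.000 + √(121.000 + 396.00) = 11.7376 m/s.
11.7376 m/s × 3.6 = 42.255 km/h.

Maximum speed ≈ 42 km/h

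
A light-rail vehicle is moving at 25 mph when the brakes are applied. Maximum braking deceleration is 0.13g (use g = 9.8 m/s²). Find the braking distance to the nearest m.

25 mph × 0.44704 = 11.1760 m/s.
a = 0.13 × 9.8 = 1.274 m/s².
Braking distance = v²/(2a) = 11.1760² / (2 × 1.274) = 124.903 / 2.548 = 49.020 m.

Braking distance ≈ 49 m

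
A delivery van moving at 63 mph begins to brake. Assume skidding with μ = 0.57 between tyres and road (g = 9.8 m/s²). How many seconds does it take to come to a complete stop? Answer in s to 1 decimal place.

Braking time ≈ 5.0 s

63 mph × 0.44704 = 28.1635 m/s.
a = μg = 0.57 × 9.8 = 5.586 m/s².
Braking time = v/a = 28.1635 / 5.586 = 5.042 s.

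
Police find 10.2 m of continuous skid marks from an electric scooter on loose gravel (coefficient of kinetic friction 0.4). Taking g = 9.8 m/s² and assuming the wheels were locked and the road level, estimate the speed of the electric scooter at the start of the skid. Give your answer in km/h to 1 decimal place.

Initial speed ≈ 32.2 km/h

Deceleration a = μg = 0.4 × 9.8 = 3.920 m/s².
v = √(2a·d) = √(2 × 3.920 × 10.2) = √79.968 = 8.9425 m/s.
= 8.9425 × 3.6 = 32.193 km/h.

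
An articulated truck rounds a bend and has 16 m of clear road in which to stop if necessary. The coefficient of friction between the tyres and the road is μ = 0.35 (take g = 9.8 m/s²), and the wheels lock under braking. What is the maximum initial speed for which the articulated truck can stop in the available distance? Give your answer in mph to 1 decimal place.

a = μg = 0.35 × 9.8 = 3.430 m/s².
v²/(2a) = d ⇒ v = √(2 × 3.430 × 16) = √109.76 = 10.4766 m/s.
10.4766 m/s ÷ 0.44704 = 23.435 mph.

Maximum speed ≈ 23.4 mph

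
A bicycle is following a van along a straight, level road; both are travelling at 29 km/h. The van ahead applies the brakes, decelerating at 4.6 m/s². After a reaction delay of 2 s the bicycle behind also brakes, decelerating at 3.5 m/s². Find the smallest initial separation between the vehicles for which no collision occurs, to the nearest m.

Minimum gap ≈ 18 m

29 km/h ÷ 3.6 = 8.0556 m/s.
Leader travels v²/(2a_L) = 64.893 / 9.200 = 7.054 m before stopping.
Follower covers v·t_r = 8.0556 × 2 = 16.111 m while reacting, then v²/(2a_F) = 64.893 / 7.000 = 9.270 m while braking, for a total of 16.111 + 9.270 = 25.381 m.
Since a_F ≤ a_L and the follower starts braking later, the follower is never slower than the leader, so the closest approach is when both have stopped.
Minimum gap = 25.381 − 7.054 = 18.327 m.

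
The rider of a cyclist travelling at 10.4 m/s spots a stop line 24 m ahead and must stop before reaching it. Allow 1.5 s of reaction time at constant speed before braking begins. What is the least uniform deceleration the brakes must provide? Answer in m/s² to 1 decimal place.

Required deceleration ≈ 6.4 m/s²

Distance covered during reaction = 10.4000 × 1.5 = 15.600 m.
Distance available for braking: 24 − 15.600 = 8.400 m.
v² = 2a·d ⇒ a = v²/(2d) = 10.4000² / (2 × 8.400) = 108.160 / 16.800 = 6.4381 m/s².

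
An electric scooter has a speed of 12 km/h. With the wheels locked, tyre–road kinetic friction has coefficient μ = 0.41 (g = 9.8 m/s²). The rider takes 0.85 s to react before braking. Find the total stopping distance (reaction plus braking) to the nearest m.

12 km/h ÷ 3.6 = 3.3333 m/s.
a = μg = 0.41 × 9.8 = 4.018 m/s².
Reaction distance = v·t_r = 3.3333 × 0.85 = 2.833 m.
Braking distance = v²/(2a) = 3.3333² / (2 × 4.018) = 11.111 / 8.036 = 1.383 m.
Total = 2.833 + 1.383 = 4.216 m.

Total stopping distance ≈ 4 m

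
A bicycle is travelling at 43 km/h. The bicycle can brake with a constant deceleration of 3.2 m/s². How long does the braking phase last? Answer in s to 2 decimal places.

Braking time ≈ 3.73 s

43 km/h ÷ 3.6 = 11.9444 m/s.
Braking time = v/a = 11.9444 / 3.200 = 3.733 s.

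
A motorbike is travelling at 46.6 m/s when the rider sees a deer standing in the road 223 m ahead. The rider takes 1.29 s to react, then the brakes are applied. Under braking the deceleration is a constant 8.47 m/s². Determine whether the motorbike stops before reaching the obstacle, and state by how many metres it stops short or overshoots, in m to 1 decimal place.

Reaction distance = 46.6000 × 1.29 = 60.114 m.
Braking distance = v²/(2a) = 2171.560 / 16.940 = 128.191 m.
Total stopping distance = 60.114 + 128.191 = 188.305 m, vs 223 m available — it stops with 223 − 188.305 = 34.695 m to spare.

Yes — it stops 34.7 m short of the obstacle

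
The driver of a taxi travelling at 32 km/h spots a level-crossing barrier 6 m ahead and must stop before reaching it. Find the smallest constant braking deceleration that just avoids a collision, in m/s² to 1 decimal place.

Required deceleration ≈ 6.6 m/s²

32 km/h ÷ 3.6 = 8.8889 m/s.
v² = 2a·d ⇒ a = v²/(2d) = 8.8889² / (2 × 6.000) = 79.013 / 12.000 = 6.5844 m/s².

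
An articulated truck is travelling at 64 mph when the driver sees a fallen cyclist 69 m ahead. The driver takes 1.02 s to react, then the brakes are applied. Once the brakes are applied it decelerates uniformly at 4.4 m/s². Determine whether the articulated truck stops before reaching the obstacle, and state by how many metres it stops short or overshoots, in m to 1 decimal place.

No — it overshoots by 53.2 m

64 mph × 0.44704 = 28.6106 m/s.
Reaction distance = 28.6106 × 1.02 = 29.183 m.
Braking distance = v²/(2a) = 818.566 / 8.800 = 93.019 m.
Total stopping distance = 29.183 + 93.019 = 122.202 m, vs 69 m available — it cannot stop in time and overshoots by 122.202 − 69 = 53.202 m.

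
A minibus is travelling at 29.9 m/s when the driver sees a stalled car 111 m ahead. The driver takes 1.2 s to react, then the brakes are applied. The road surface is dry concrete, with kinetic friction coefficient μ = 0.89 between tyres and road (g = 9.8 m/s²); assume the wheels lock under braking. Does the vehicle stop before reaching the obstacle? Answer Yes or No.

a = μg = 0.89 × 9.8 = 8.722 m/s².
Reaction distance = 29.9000 × 1.2 = 35.880 m.
Braking distance = v²/(2a) = 894.010 / 17.444 = 51.250 m.
Total stopping distance = 35.880 + 51.250 = 87.130 m, vs 111 m available — it stops with 111 − 87.130 = 23.870 m to spare.

Yes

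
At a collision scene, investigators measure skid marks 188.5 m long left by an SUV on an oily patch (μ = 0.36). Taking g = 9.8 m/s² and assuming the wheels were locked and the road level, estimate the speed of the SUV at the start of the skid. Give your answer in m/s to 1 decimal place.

Initial speed ≈ 36.5 m/s

Deceleration a = μg = 0.36 × 9.8 = 3.528 m/s².
v = √(2a·d) = √(2 × 3.528 × 188.5) = √1330.056 = 36.4699 m/s.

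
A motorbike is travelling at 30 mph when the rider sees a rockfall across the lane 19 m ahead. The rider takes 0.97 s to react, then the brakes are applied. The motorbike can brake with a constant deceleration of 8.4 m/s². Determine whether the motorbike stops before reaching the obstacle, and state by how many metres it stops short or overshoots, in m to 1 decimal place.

No — it overshoots by 4.7 m

30 mph × 0.44704 = 13.4112 m/s.
Reaction distance = 13.4112 × 0.97 = 13.009 m.
Braking distance = v²/(2a) = 179.860 / 16.800 = 10.706 m.
Total stopping distance = 13.009 + 10.706 = 23.715 m, vs 19 m available — it cannot stop in time and overshoots by 23.715 − 19 = 4.715 m.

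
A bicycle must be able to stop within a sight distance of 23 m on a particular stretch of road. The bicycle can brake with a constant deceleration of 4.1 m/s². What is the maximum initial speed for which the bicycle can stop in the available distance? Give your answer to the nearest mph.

v²/(2a) = d ⇒ v = √(2 × 4.100 × 23) = √188.60 = 13.7332 m/s.
13.7332 m/s ÷ 0.44704 = 30.720 mph.

Maximum speed ≈ 31 mph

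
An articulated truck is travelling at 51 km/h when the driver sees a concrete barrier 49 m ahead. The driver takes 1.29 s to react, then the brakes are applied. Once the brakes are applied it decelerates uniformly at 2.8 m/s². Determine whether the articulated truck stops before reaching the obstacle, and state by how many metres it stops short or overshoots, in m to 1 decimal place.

No — it overshoots by 5.1 m

51 km/h ÷ 3.6 = 14.1667 m/s.
Reaction distance = 14.1667 × 1.29 = 18.275 m.
Braking distance = v²/(2a) = 200.695 / 5.600 = 35.838 m.
Total stopping distance = 18.275 + 35.838 = 54.113 m, vs 49 m available — it cannot stop in time and overshoots by 54.113 − 49 = 5.113 m.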